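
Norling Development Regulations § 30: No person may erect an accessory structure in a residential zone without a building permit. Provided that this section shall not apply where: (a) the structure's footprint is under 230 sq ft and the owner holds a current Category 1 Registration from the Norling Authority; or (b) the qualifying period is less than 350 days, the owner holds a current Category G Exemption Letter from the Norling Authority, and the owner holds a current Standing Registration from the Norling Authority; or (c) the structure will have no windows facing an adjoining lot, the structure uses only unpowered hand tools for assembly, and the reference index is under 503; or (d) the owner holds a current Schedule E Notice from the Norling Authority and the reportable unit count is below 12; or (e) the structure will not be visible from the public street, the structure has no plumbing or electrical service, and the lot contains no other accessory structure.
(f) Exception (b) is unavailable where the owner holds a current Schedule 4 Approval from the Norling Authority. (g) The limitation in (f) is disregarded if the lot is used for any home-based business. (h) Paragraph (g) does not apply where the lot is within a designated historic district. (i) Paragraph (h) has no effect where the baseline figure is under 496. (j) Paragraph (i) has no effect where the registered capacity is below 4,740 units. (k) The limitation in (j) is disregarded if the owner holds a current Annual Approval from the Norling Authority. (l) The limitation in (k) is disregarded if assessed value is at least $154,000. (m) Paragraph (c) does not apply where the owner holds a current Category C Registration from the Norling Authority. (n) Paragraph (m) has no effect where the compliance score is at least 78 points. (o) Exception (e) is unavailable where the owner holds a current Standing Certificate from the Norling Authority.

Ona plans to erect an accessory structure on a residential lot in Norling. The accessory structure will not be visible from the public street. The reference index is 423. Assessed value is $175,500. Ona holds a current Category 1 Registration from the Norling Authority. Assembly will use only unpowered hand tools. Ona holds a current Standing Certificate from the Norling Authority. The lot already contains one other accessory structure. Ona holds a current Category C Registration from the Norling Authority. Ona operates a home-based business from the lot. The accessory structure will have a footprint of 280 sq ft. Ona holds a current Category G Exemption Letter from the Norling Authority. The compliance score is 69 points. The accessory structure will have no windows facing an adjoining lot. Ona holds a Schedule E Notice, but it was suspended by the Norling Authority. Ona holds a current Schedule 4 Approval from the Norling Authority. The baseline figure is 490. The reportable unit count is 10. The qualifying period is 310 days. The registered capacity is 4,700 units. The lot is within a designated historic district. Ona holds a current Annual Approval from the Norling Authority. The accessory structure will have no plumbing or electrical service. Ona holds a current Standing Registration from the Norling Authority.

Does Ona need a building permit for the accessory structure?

Exception (a) does not apply: the structure's footprint is 280 sq ft, not under 230 sq ft.
Exception (b): the qualifying period is 310 days, less than the 350 days limit; a current Category G Exemption Letter is held; a current Standing Registration is held — every condition holds. But applying paragraphs (f)–(l): (f) operates against (b): a current Schedule 4 Approval is held. (g) would limit (f) — a home-based business operates on the lot — but (h) sets (g) aside: (h) is engaged — the lot is in a historic district. (i) would limit (h) — the baseline figure is 490, under the 496 limit — but (j) sets (i) aside: (j) operates against (i): the registered capacity is 4,700 units, below the 4,740 units limit. (k) operates (a current Annual Approval is held), but is itself disapplied by (l): (l) is triggered — assessed value is $175,500, meeting the $154,000 threshold. So (b) is unavailable.
Exception (c) is satisfied on its face — no windows face an adjoining lot; assembly uses only hand tools; the reference index is 423, under the 503 limit. But applying paragraphs (m)–(n): (m) is engaged — a current Category C Registration is held. (n), which would lift (m), is not engaged — the compliance score is 69 points, short of 78 points. (c) is therefore removed.
Exception (d) requires that the owner holds a current Schedule E Notice from the Norling Authority; but no current Schedule E Notice is held, so (d) is unavailable.
Exception (e) requires that the lot contains no other accessory structure; but the lot already has another accessory structure, so (e) is unavailable.
None of the exceptions is available; § 30 applies in full.

Yes — Ona must obtain a building permit.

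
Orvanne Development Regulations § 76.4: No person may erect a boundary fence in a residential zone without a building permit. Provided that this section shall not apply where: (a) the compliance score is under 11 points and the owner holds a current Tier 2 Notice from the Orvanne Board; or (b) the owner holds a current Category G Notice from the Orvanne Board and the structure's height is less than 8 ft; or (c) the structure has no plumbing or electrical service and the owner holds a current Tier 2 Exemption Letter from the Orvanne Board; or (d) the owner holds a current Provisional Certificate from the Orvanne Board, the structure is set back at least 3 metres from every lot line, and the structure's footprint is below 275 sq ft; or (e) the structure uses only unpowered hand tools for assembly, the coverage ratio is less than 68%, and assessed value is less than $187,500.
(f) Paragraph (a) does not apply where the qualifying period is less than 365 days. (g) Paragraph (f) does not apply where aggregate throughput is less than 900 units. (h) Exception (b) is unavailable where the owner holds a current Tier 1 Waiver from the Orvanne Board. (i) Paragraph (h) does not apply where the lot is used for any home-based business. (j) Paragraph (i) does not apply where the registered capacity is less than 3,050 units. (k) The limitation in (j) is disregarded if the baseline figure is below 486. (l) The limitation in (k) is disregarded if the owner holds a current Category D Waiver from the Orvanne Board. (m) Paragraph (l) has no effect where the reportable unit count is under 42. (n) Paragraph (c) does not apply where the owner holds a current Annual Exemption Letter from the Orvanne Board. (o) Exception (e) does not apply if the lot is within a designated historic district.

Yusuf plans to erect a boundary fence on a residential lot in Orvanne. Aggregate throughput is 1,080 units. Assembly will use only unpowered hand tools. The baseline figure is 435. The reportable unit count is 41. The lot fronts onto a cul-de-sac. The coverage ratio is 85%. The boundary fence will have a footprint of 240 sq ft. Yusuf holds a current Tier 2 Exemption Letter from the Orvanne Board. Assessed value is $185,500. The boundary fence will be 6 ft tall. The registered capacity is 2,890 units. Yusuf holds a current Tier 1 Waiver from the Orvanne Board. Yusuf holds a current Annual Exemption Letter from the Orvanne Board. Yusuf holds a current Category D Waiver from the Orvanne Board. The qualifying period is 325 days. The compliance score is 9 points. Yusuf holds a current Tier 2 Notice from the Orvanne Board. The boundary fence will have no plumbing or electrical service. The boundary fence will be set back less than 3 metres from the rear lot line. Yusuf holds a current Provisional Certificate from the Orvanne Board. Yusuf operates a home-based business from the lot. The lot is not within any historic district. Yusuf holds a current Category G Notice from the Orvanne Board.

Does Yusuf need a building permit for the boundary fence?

No — exception (b) applies; Yusuf does not need a building permit.

All of (a)'s requirements are met (the compliance score is 9 points, under the 11 points limit; a current Tier 2 Notice is held). But applying paragraphs (f)–(g): (f) operates against (a): the qualifying period is 325 days, less than the 365 days limit. (g), which would lift (f), is not triggered — aggregate throughput is 1,080 units, not less than 900 units. Exception (a) does not apply.
Exception (b): a current Category G Notice is held; the structure's height is 6 ft, less than the 8 ft limit — every condition holds. Under paragraphs (h)–(m): (h) would limit (b) — a current Tier 1 Waiver is held — but (i) sets (h) aside: (i) operates against (h): a home-based business operates on the lot. (j) operates (the registered capacity is 2,890 units, less than the 3,050 units limit), but is overridden by (k): (k) applies — the baseline figure is 435, below the 486 limit. (l) would limit (k) — a current Category D Waiver is held — but (m) sets (l) aside: (m) is triggered — the reportable unit count is 41, under the 42 limit. So (b) applies.
Exception (c): there is no plumbing or electrical service; a current Tier 2 Exemption Letter is held — every condition holds. But applying paragraph (n): (n) operates against (c): a current Annual Exemption Letter is held. Exception (c) does not apply.
Exception (d) does not apply: the rear setback is under 3 m.
Exception (e) fails — the coverage ratio is 85%, not less than 68%.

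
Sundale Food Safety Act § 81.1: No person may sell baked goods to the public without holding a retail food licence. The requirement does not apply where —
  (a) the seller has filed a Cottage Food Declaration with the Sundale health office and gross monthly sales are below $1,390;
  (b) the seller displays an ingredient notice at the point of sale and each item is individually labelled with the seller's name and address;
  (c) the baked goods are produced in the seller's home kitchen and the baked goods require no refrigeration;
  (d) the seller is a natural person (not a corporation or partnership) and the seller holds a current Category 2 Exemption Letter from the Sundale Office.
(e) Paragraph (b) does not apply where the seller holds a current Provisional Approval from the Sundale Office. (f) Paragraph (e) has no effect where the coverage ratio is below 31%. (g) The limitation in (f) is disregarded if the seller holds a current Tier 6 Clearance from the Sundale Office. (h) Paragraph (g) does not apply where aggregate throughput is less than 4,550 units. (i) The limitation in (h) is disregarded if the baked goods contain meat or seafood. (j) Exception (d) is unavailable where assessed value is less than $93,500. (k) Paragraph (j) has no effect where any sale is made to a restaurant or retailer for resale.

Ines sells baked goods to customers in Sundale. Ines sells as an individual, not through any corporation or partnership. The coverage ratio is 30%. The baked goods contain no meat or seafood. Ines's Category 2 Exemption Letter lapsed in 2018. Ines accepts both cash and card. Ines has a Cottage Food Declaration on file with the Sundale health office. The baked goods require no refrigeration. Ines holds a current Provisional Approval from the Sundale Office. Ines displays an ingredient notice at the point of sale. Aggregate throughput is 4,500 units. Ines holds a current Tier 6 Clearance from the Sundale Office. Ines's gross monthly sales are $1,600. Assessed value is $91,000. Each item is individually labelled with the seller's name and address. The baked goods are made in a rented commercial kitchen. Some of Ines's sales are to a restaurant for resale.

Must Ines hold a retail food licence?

No — exception (b) applies; Ines is not required to hold a retail food licence.

Exception (a) does not apply: gross monthly sales are $1,600, not below $1,390.
All of (b)'s requirements are met (an ingredient notice is displayed; items are individually labelled). Considering the limiting provisions: (e) would limit (b) — a current Provisional Approval is held — but (f) sets (e) aside: (f) applies — the coverage ratio is 30%, below the 31% limit. (g) would limit (f) — a current Tier 6 Clearance is held — but (h) sets (g) aside: (h) is engaged — aggregate throughput is 4,500 units, less than the 4,550 units limit. (i), which would lift (h), is inapplicable — the baked goods contain no meat or seafood. (b) remains available.
Exception (c) does not apply: the baked goods are made in a commercial kitchen, not a home kitchen.
Exception (d) fails — no current Category 2 Exemption Letter is held.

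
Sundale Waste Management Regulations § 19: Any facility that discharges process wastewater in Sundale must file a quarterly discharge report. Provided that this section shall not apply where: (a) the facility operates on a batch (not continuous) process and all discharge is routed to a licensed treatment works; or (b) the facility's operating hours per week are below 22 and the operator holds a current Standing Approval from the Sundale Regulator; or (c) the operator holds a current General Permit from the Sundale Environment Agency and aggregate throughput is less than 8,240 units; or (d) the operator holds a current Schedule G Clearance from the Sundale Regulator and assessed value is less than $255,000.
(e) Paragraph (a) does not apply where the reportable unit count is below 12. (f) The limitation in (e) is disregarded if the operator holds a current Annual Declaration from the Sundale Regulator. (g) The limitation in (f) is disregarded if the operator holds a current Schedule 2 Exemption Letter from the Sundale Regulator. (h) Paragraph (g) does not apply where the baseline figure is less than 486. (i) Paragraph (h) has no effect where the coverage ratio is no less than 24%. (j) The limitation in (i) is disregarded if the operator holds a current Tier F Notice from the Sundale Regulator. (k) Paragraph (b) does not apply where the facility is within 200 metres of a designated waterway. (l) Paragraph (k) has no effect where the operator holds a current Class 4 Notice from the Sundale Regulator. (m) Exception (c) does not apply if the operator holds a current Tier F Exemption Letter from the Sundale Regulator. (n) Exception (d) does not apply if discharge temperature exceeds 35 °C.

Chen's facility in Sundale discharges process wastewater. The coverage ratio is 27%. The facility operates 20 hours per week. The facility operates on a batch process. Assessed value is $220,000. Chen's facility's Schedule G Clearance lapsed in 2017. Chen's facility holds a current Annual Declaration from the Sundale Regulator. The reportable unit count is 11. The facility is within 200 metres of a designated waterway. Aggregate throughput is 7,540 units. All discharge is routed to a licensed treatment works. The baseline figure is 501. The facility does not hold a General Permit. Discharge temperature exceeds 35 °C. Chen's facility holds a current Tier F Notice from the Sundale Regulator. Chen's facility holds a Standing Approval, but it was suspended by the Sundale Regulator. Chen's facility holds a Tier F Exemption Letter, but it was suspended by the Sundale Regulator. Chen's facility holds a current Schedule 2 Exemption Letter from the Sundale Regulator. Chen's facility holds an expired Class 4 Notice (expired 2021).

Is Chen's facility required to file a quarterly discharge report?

All of (a)'s requirements are met (the facility operates on a batch process; discharge is routed to a licensed treatment works). But: (e) operates against (a): the reportable unit count is 11, below the 12 limit. (f) is engaged (a current Annual Declaration is held), but is set aside by (g): (g) operates — a current Schedule 2 Exemption Letter is held. (h), which would lift (g), does not operate here — the baseline figure is 501, not less than 486. Exception (a) does not apply.
Exception (b) does not apply: there is no Standing Approval in force.
Exception (c) fails — no General Permit is held.
Exception (d) requires that the operator holds a current Schedule G Clearance from the Sundale Regulator; but the Schedule G Clearance is not current, so (d) is unavailable.
No exception is made out. Chen's facility falls within the general rule.

Yes — Chen's facility must file a quarterly discharge report.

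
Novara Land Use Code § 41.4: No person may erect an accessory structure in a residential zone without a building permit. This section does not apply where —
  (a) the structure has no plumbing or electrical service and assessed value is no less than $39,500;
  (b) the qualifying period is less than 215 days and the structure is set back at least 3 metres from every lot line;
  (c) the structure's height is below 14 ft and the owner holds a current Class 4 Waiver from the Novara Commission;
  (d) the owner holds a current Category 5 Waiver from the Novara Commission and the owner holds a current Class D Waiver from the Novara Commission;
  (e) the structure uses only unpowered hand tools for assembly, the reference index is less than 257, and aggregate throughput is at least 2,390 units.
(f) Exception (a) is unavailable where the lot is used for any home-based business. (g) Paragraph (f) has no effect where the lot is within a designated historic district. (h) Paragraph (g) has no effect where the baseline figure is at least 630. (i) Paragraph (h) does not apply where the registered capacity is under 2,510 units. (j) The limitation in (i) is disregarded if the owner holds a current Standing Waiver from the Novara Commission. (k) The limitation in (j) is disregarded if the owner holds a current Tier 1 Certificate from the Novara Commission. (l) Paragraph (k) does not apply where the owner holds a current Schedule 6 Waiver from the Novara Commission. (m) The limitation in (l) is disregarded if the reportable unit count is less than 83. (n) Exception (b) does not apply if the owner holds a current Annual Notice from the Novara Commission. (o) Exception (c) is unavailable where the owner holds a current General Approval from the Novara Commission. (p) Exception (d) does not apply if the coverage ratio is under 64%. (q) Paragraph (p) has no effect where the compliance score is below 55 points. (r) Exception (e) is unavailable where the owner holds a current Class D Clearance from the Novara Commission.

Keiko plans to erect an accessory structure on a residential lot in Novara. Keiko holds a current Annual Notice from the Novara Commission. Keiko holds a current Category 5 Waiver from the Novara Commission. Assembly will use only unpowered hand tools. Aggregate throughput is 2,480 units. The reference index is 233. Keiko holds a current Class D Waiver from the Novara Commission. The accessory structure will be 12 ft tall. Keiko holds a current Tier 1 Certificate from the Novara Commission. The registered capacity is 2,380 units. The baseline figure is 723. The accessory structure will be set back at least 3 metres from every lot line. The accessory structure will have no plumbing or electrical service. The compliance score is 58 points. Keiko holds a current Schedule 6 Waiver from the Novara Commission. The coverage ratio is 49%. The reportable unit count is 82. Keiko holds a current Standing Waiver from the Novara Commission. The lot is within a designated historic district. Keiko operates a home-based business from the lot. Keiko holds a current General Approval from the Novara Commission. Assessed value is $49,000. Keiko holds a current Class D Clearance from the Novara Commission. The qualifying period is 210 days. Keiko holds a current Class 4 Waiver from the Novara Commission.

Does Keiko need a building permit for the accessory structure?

All of (a)'s requirements are met (there is no plumbing or electrical service; assessed value is $49,000, meeting the $39,500 threshold). Under paragraphs (f)–(m): (f) would limit (a) — a home-based business operates on the lot — but (g) sets (f) aside: (g) applies — the lot is in a historic district. (h) applies (the baseline figure is 723, meeting the 630 threshold), but is itself disapplied by (i): (i) operates against (h): the registered capacity is 2,380 units, under the 2,510 units limit. (j) applies (a current Standing Waiver is held), but is overridden by (k): (k) applies — a current Tier 1 Certificate is held. (l) would limit (k) — a current Schedule 6 Waiver is held — but (m) sets (l) aside: (m) operates against (l): the reportable unit count is 82, less than the 83 limit. Exception (a) stands.
Exception (b): the qualifying period is 210 days, less than the 215 days limit; the setback is at least 3 m on every side — every condition holds. But: (n) is triggered — a current Annual Notice is held. Exception (b) does not apply.
All of (c)'s requirements are met (the structure's height is 12 ft, below the 14 ft limit; a current Class 4 Waiver is held). Turning to paragraph (o): (o) operates — a current General Approval is held. Exception (c) does not apply.
Exception (d) is satisfied on its face — a current Category 5 Waiver is held; a current Class D Waiver is held. But: (p) applies — the coverage ratio is 49%, under the 64% limit. (q), which would lift (p), is not triggered — the compliance score is 58 points, not below 55 points. (d) is therefore removed.
Exception (e) is satisfied on its face — assembly uses only hand tools; the reference index is 233, less than the 257 limit; aggregate throughput is 2,480 units, meeting the 2,390 units threshold. Turning to paragraph (r): (r) operates against (e): a current Class D Clearance is held. So (e) is unavailable.

No — exception (a) applies; Keiko does not need a building permit.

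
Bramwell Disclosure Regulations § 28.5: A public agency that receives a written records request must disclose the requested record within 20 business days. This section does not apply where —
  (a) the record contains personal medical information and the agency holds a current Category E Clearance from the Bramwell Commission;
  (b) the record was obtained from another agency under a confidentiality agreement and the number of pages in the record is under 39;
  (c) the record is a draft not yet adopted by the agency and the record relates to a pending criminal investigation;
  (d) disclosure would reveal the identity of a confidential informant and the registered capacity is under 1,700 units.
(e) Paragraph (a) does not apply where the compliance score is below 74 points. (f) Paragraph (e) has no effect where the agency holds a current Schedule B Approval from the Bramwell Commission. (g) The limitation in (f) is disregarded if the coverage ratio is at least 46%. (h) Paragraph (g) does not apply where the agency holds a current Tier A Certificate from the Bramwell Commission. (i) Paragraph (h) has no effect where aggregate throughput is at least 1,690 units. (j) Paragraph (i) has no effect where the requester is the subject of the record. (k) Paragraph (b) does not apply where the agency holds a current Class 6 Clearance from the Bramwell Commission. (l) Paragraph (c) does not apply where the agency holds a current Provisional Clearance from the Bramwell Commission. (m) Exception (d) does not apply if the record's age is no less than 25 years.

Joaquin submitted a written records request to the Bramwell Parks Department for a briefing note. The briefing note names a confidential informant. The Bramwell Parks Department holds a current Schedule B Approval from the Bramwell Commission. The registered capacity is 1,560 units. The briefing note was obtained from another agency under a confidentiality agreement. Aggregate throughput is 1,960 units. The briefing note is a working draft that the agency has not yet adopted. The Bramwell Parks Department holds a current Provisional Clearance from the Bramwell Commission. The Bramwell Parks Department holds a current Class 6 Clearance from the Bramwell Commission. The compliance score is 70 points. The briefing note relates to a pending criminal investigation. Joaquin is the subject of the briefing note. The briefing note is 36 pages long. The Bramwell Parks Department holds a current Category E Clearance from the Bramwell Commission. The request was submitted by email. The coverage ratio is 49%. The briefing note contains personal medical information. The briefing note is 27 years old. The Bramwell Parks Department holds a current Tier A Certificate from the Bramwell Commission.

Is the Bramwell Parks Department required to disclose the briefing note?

No — exception (a) applies; the Bramwell Parks Department is not required to disclose the briefing note.

Exception (a)'s conditions are all satisfied: the briefing note contains personal medical information; a current Category E Clearance is held. Considering the limiting provisions: (e) operates (the compliance score is 70 points, below the 74 points limit), but is set aside by (f): (f) operates against (e): a current Schedule B Approval is held. (g) is triggered (the coverage ratio is 49%, meeting the 46% threshold), but is set aside by (h): (h) is triggered — a current Tier A Certificate is held. (i) would limit (h) — aggregate throughput is 1,960 units, meeting the 1,690 units threshold — but (j) sets (i) aside: (j) is engaged — Joaquin is the subject of the briefing note. (a) remains available.
Exception (b) is satisfied on its face — the briefing note was obtained under a confidentiality agreement; the number of pages in the record is 36, under the 39 limit. Turning to paragraph (k): (k) operates against (b): a current Class 6 Clearance is held. Exception (b) does not apply.
All of (c)'s requirements are met (the briefing note is an unadopted draft; the briefing note relates to a pending investigation). Turning to paragraph (l): (l) operates — a current Provisional Clearance is held. Exception (c) does not apply.
Exception (d) is satisfied on its face — the briefing note names a confidential informant; the registered capacity is 1,560 units, under the 1,700 units limit. However, paragraph (m) must be considered: (m) operates against (d): the record's age is 27 years, meeting the 25 years threshold. So (d) is unavailable.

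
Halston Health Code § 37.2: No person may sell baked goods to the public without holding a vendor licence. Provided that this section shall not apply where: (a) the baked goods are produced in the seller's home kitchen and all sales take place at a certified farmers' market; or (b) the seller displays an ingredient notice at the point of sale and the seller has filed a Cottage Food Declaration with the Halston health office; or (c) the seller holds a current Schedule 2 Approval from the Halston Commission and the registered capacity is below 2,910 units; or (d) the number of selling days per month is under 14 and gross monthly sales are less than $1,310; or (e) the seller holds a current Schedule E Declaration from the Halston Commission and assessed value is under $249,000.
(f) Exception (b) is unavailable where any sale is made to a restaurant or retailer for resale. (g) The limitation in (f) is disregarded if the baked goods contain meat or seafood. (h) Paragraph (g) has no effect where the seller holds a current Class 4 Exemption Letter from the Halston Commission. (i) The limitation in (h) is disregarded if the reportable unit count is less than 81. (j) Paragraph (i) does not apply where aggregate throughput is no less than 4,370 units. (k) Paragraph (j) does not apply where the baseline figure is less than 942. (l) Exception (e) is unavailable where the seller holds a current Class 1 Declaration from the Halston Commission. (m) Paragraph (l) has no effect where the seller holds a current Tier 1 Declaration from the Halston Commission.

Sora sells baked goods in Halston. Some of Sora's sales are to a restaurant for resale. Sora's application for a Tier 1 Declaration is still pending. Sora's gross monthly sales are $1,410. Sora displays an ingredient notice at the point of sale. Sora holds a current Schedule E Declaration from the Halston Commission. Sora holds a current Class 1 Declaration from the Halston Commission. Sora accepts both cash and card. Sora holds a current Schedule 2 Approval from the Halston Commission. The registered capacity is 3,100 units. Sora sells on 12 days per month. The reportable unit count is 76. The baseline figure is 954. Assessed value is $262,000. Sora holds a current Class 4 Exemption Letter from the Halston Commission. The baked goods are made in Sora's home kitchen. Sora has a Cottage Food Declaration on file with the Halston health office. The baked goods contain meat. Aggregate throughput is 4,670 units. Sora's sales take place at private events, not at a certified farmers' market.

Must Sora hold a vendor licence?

Yes — Sora must hold a vendor licence.

Exception (a) requires that all sales take place at a certified farmers' market; but sales are at private events, not a certified farmers' market, so (a) is unavailable.
Exception (b): an ingredient notice is displayed; a Cottage Food Declaration is on file — every condition holds. But applying paragraphs (f)–(k): (f) operates — some sales are to a restaurant for resale. (g) is engaged (the baked goods contain meat), but yields to (h): (h) is engaged — a current Class 4 Exemption Letter is held. (i) would limit (h) — the reportable unit count is 76, less than the 81 limit — but (j) sets (i) aside: (j) operates against (i): aggregate throughput is 4,670 units, meeting the 4,370 units threshold. (k), which would lift (j), is not engaged — the baseline figure is 954, not less than 942. (b) is therefore removed.
Exception (c) requires that the registered capacity is below 2,910 units; but the registered capacity is 3,100 units, not below 2,910 units, so (c) is unavailable.
Exception (d) does not apply: gross monthly sales are $1,410, not less than $1,310.
Exception (e) requires that assessed value is under $249,000; but assessed value is $262,000, not under $249,000, so (e) is unavailable.
Every exception is unavailable, so the rule governs.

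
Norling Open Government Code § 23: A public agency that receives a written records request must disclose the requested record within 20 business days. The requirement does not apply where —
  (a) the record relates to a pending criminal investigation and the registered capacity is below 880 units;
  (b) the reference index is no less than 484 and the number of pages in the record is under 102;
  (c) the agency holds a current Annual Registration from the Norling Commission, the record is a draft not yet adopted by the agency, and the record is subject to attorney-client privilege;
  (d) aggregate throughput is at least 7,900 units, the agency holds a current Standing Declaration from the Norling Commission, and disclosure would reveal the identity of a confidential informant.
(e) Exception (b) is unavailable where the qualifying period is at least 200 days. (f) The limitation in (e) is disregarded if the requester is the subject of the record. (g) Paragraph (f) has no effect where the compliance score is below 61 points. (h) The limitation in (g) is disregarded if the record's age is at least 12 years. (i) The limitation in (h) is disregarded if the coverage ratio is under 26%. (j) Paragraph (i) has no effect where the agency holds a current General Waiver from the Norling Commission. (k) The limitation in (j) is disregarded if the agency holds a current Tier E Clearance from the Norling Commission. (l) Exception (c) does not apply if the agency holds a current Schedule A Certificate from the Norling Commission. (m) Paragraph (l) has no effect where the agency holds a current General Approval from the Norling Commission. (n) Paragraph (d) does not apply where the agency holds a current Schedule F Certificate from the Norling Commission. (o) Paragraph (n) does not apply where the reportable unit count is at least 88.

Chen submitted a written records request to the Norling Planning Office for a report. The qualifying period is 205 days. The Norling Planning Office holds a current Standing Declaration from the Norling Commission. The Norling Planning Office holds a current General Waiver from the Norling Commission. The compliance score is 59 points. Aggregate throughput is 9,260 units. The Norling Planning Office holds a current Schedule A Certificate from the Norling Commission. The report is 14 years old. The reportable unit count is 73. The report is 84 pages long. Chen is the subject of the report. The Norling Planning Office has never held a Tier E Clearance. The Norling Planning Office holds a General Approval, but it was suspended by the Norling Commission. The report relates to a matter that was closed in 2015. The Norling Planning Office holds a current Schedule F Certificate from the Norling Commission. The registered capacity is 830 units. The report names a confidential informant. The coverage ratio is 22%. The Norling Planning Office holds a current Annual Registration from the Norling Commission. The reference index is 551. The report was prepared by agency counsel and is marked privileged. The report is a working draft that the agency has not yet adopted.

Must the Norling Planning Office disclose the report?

Exception (a) requires that the record relates to a pending criminal investigation; but the report relates to a closed matter, so (a) is unavailable.
Exception (b)'s conditions are all satisfied: the reference index is 551, meeting the 484 threshold; the number of pages in the record is 84, under the 102 limit. As to paragraphs (e)–(k): (e) applies (the qualifying period is 205 days, meeting the 200 days threshold), but yields to (f): (f) is triggered — Chen is the subject of the report. (g) would limit (f) — the compliance score is 59 points, below the 61 points limit — but (h) sets (g) aside: (h) is triggered — the record's age is 14 years, meeting the 12 years threshold. (i) would limit (h) — the coverage ratio is 22%, under the 26% limit — but (j) sets (i) aside: (j) operates against (i): a current General Waiver is held. (k) is not triggered (the Tier E Clearance is not current), so (j) stands. Exception (b) stands.
Exception (c)'s conditions are all satisfied: a current Annual Registration is held; the report is an unadopted draft; the report is privileged. However, paragraphs (l)–(m) must be considered: (l) operates against (c): a current Schedule A Certificate is held. (m), which would lift (l), is not engaged — the General Approval is not current. (c) is therefore removed.
Exception (d)'s conditions are all satisfied: aggregate throughput is 9,260 units, meeting the 7,900 units threshold; a current Standing Declaration is held; the report names a confidential informant. But applying paragraphs (n)–(o): (n) applies — a current Schedule F Certificate is held. (o) is not engaged (the reportable unit count is 73, short of 88), so (n) stands. So (d) is unavailable.

No — exception (b) applies; the Norling Planning Office is not required to disclose the report.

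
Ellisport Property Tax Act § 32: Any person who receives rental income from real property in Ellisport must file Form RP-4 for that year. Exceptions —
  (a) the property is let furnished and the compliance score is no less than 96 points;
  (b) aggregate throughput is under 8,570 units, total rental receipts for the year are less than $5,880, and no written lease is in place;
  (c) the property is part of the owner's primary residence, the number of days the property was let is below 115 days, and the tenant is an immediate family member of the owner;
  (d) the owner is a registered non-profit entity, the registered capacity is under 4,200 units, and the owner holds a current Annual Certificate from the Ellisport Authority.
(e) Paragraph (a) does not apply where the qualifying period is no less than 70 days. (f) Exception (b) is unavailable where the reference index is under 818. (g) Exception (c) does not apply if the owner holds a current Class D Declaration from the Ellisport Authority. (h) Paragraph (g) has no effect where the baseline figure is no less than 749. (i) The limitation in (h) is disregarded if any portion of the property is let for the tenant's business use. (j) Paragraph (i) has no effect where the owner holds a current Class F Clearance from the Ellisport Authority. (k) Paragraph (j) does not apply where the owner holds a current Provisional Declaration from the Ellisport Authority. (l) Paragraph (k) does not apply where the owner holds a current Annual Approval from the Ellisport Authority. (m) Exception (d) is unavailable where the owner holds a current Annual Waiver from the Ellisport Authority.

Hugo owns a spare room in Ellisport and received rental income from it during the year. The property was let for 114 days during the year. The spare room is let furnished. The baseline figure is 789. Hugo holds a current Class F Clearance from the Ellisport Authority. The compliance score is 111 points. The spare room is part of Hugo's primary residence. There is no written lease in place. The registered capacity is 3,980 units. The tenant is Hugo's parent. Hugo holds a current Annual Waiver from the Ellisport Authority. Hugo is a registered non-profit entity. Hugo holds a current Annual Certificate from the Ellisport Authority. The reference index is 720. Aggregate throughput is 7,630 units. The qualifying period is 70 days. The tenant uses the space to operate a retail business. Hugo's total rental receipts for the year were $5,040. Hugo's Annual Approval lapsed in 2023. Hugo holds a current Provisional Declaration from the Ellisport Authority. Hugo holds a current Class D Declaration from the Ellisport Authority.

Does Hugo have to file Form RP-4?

Yes — Hugo must file Form RP-4.

Exception (a): the property is let furnished; the compliance score is 111 points, meeting the 96 points threshold — every condition holds. However, paragraph (e) must be considered: (e) operates against (a): the qualifying period is 70 days, meeting the 70 days threshold. Exception (a) does not apply.
All of (b)'s requirements are met (aggregate throughput is 7,630 units, under the 8,570 units limit; total rental receipts for the year are $5,040, less than the $5,880 limit; there is no written lease). But: (f) applies — the reference index is 720, under the 818 limit. (b) is therefore removed.
Exception (c) is satisfied on its face — the spare room is part of the primary residence; the number of days the property was let is 114 days, below the 115 days limit; the tenant is an immediate family member. But: (g) operates against (c): a current Class D Declaration is held. (h) is triggered (the baseline figure is 789, meeting the 749 threshold), but is overridden by (i): (i) operates — the space is let for business use. (j) applies (a current Class F Clearance is held), but is overridden by (k): (k) operates against (j): a current Provisional Declaration is held. (l) is not engaged (the Annual Approval is not current), so (k) stands. So (c) is unavailable.
Exception (d)'s conditions are all satisfied: Hugo is a registered non-profit; the registered capacity is 3,980 units, under the 4,200 units limit; a current Annual Certificate is held. But: (m) operates against (d): a current Annual Waiver is held. Exception (d) does not apply.
Every exception is unavailable, so the rule governs.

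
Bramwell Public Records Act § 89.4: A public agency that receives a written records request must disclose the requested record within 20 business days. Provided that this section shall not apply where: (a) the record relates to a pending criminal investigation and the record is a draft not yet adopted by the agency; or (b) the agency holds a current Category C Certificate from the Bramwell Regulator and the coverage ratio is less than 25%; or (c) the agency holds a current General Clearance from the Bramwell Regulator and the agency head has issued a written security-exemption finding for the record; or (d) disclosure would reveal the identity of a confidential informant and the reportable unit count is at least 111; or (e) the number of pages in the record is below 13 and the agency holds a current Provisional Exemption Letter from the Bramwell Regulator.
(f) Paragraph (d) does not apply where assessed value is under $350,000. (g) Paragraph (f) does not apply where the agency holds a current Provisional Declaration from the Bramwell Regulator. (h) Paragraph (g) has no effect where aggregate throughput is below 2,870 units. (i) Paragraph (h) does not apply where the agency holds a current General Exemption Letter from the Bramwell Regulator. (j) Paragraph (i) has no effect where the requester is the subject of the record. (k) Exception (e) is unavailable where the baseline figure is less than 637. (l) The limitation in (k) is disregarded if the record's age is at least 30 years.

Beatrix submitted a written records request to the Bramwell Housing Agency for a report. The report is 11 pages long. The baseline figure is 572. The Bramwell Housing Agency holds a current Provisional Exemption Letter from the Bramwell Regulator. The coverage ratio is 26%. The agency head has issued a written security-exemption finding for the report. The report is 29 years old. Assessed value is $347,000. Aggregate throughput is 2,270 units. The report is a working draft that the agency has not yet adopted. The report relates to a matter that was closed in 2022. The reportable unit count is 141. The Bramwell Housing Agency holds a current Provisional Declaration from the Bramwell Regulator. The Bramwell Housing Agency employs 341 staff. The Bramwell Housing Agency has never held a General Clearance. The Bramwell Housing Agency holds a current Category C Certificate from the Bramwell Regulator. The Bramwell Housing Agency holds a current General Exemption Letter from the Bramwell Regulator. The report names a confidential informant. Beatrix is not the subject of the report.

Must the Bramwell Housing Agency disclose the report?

Exception (a) fails — the report relates to a closed matter.
Exception (b) requires that the coverage ratio is less than 25%; but the coverage ratio is 26%, not less than 25%, so (b) is unavailable.
Exception (c) requires that the agency holds a current General Clearance from the Bramwell Regulator; but no current General Clearance is held, so (c) is unavailable.
Exception (d) is satisfied on its face — the report names a confidential informant; the reportable unit count is 141, meeting the 111 threshold. Considering the limiting provisions: (f) would limit (d) — assessed value is $347,000, under the $350,000 limit — but (g) sets (f) aside: (g) operates against (f): a current Provisional Declaration is held. (h) would limit (g) — aggregate throughput is 2,270 units, below the 2,870 units limit — but (i) sets (h) aside: (i) operates against (h): a current General Exemption Letter is held. (j), which would lift (i), does not operate here — Beatrix is not the subject of the report. (d) remains available.
Exception (e): the number of pages in the record is 11, below the 13 limit; a current Provisional Exemption Letter is held — every condition holds. But applying paragraphs (k)–(l): (k) applies — the baseline figure is 572, less than the 637 limit. (l) is not engaged (the record's age is 29 years, short of 30 years), so (k) stands. (e) is therefore removed.

No — exception (d) applies; the Bramwell Housing Agency is not required to disclose the report.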